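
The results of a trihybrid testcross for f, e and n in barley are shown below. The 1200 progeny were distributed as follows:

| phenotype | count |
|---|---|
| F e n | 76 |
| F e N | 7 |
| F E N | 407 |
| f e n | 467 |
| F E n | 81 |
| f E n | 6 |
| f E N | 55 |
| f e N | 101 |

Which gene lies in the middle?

e

The two most frequent reciprocal classes, f e n and F E N, are the parental types, so the F1 was f e n / F E N.
The two rarest classes, f E n and F e N, are the double crossovers. Comparing them with the parentals, only the e allele has switched, so e is the middle locus and the order is n – e – f.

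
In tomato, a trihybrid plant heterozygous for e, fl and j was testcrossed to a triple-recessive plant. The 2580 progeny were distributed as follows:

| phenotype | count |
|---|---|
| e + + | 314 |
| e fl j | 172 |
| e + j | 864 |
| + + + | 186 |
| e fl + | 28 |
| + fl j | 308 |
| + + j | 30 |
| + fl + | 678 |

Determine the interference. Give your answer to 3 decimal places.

The two most frequent reciprocal classes, + fl + and e + j, are the parental types, so the F1 was + fl + / e + j.
The two rarest classes, e fl + and + + j, are the double crossovers. Comparing them with the parentals, only the e allele has switched, so e is the middle locus and the order is j – e – fl.
j–e: (622 + 58)/2580 = 0.2636; e–fl: (358 + 58)/2580 = 0.1612.
Expected DCO frequency = 0.2636 × 0.1612 ≈ 0.04249; observed = 58/2580 ≈ 0.02248.
Coefficient of coincidence = 0.02248/0.04249 ≈ 0.529; interference = 1 − 0.529 = 0.471.

0.471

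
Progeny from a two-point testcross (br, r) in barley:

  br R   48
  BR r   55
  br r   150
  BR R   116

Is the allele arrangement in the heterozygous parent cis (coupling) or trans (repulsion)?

cis

The two most frequent classes are BR R (116) and br r (150); these are the parental (non-recombinant) types.
So the F1 carried BR R on one chromosome and br r on the other — the recessive alleles are on the same chromosome (cis / coupling).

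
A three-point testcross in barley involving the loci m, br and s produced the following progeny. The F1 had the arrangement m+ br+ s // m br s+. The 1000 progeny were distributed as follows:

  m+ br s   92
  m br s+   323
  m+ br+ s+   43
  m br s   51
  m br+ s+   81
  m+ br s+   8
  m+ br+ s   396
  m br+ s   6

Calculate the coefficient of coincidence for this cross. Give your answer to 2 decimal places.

0.69

The two rarest classes, m br+ s and m+ br s+, are the double crossovers. Comparing them with the parentals, only the m allele has switched, so m is the middle locus and the order is br – m – s.
br–m: (173 + 14)/1000 = 0.1870; m–s: (94 + 14)/1000 = 0.1080.
Expected DCO frequency = 0.1870 × 0.1080 ≈ 0.02020; observed = 14/1000 ≈ 0.01400.
Coefficient of coincidence = 0.01400/0.02020 ≈ 0.69.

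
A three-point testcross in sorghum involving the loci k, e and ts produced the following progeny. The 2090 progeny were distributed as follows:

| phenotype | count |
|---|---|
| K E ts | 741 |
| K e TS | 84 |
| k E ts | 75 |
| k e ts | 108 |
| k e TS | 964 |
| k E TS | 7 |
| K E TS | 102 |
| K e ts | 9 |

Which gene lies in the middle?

e

The two most frequent reciprocal classes, K E ts and k e TS, are the parental types, so the F1 was K E ts / k e TS.
The two rarest classes, K e ts and k E TS, are the double crossovers. Comparing them with the parentals, only the e allele has switched, so e is the middle locus and the order is ts – e – k.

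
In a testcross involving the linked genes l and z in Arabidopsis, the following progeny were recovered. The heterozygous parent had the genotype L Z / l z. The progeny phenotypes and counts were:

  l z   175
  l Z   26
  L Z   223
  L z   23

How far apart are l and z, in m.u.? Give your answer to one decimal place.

11.0 m.u.

The recombinant classes are L z and l Z: 23 + 26 = 49.
Recombination frequency = 49/447 = 0.1096 ≈ 11.0%, i.e. 11.0 m.u.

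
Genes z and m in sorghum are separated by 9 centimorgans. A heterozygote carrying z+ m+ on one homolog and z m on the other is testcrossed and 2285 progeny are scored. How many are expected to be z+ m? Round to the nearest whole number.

A map distance of 9 centimorgans corresponds to a recombination frequency of 0.090.
The F1 is z+ m+ / z m, so z+ m is a recombinant gamete class with expected frequency r/2 = 0.090/2 = 0.0450.
Expected number = 0.0450 × 2285 = 102.83 ≈ 103.

103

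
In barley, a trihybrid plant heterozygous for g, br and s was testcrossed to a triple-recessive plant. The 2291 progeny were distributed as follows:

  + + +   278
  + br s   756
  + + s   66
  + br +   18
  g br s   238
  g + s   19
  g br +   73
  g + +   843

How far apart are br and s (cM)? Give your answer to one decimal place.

The two most frequent reciprocal classes, g + + and + br s, are the parental types, so the F1 was g + + / + br s.
The two rarest classes, g + s and + br +, are the double crossovers. Comparing them with the parentals, only the s allele has switched, so s is the middle locus and the order is br – s – g.
Crossovers in the br–s interval produce the single-crossover classes g br + and + + s (73 + 66 = 139) plus the double crossovers (37).
RF(br–s) = (139 + 37) / 2291 = 176/2291 = 0.0768 → 7.7 cM.

7.7 cM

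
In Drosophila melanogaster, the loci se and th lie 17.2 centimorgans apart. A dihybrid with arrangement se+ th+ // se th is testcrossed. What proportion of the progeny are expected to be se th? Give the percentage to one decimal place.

41.4%

A map distance of 17.2 centimorgans corresponds to a recombination frequency of 0.172.
The F1 is se+ th+ / se th, so se th is a parental gamete class with expected frequency (1 − r)/2 = 0.828/2 = 0.4140.
That is 0.4140 = 41.4% of the progeny.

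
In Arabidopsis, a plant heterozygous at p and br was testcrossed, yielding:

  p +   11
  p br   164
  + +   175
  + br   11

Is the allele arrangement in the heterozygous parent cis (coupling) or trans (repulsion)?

The two most frequent classes are + + (175) and p br (164); these are the parental (non-recombinant) types.
So the F1 carried + + on one chromosome and p br on the other — the recessive alleles are on the same chromosome (cis / coupling).

cis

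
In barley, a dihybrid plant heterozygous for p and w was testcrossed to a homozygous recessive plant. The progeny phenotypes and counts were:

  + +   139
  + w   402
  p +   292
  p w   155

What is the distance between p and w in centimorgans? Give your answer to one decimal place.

The two most frequent classes, + w (402) and p + (292), are the parental types, so the F1 was + w / p +.
The recombinant classes are + + and p w: 139 + 155 = 294.
Recombination frequency = 294/988 = 0.2976 ≈ 29.8%, i.e. 29.8 centimorgans.

29.8 centimorgans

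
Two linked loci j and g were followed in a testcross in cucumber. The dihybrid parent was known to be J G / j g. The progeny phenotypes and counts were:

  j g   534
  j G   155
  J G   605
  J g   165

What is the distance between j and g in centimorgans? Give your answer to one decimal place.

21.9 centimorgans

The recombinant classes are J g and j G: 165 + 155 = 320.
Recombination frequency = 320/1459 = 0.2193 ≈ 21.9%, i.e. 21.9 centimorgans.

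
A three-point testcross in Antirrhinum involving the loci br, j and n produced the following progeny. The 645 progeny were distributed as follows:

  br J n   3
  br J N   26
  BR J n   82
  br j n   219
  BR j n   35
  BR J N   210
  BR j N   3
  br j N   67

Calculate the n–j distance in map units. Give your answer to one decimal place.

24.0 map units

The two most frequent reciprocal classes, BR J N and br j n, are the parental types, so the F1 was BR J N / br j n.
The two rarest classes, BR j N and br J n, are the double crossovers. Comparing them with the parentals, only the j allele has switched, so j is the middle locus and the order is br – j – n.
Crossovers in the j–n interval produce the single-crossover classes BR J n and br j N (82 + 67 = 149) plus the double crossovers (6).
RF(j–n) = (149 + 6) / 645 = 155/645 = 0.2403 → 24.0 map units.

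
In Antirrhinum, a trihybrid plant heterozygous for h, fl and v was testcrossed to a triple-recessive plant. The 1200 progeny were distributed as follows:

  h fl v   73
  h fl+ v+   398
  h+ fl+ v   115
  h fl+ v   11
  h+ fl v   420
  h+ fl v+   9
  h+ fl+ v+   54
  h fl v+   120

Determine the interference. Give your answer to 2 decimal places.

0.36

The two most frequent reciprocal classes, h fl+ v+ and h+ fl v, are the parental types, so the F1 was h fl+ v+ / h+ fl v.
The two rarest classes, h fl+ v and h+ fl v+, are the double crossovers. Comparing them with the parentals, only the v allele has switched, so v is the middle locus and the order is fl – v – h.
fl–v: (235 + 20)/1200 = 0.2125; v–h: (127 + 20)/1200 = 0.1225.
Expected DCO frequency = 0.2125 × 0.1225 ≈ 0.02603; observed = 20/1200 ≈ 0.01667.
Coefficient of coincidence = 0.01667/0.02603 ≈ 0.64; interference = 1 − 0.64 = 0.36.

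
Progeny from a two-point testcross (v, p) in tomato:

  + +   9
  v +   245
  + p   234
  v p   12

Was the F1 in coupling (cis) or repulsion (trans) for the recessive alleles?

The two most frequent classes are + p (234) and v + (245); these are the parental (non-recombinant) types.
So the F1 carried + p on one chromosome and v + on the other — the recessive alleles are on opposite chromosomes (trans / repulsion).

trans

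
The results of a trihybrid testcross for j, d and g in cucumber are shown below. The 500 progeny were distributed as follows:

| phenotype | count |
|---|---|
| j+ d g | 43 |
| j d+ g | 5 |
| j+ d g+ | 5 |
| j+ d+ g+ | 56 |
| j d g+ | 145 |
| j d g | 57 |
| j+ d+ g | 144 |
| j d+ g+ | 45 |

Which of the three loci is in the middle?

j

The two most frequent reciprocal classes, j d g+ and j+ d+ g, are the parental types, so the F1 was j d g+ / j+ d+ g.
The two rarest classes, j+ d g+ and j d+ g, are the double crossovers. Comparing them with the parentals, only the j allele has switched, so j is the middle locus and the order is d – j – g.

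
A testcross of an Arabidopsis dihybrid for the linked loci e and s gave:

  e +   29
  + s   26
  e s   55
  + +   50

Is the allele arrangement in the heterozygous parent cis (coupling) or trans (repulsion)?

The two most frequent classes are + + (50) and e s (55); these are the parental (non-recombinant) types.
So the F1 carried + + on one chromosome and e s on the other — the recessive alleles are on the same chromosome (cis / coupling).

cis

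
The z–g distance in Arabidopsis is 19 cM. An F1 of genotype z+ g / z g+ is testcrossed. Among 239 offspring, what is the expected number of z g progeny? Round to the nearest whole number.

23

A map distance of 19 cM corresponds to a recombination frequency of 0.190.
The F1 is z+ g / z g+, so z g is a recombinant gamete class with expected frequency r/2 = 0.190/2 = 0.0950.
Expected number = 0.0950 × 239 = 22.71 ≈ 23.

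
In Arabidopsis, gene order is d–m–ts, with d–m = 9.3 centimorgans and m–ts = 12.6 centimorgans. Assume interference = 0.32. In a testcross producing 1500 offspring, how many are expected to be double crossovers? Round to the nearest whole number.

Map distances give recombination frequencies of 0.093 and 0.126 for the two intervals.
With interference 0.32 (so coincidence = 0.68), expected double-crossover frequency = 0.093 × 0.126 × 0.68 = 0.00797.
Expected number = 0.00797 × 1500 = 11.95 ≈ 12.

12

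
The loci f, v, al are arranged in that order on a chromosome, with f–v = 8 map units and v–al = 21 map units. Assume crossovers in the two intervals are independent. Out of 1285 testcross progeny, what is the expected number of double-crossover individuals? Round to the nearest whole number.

Map distances give recombination frequencies of 0.080 and 0.210 for the two intervals.
With no interference, expected double-crossover frequency = 0.080 × 0.210 = 0.01680.
Expected number = 0.01680 × 1285 = 21.59 ≈ 22.

22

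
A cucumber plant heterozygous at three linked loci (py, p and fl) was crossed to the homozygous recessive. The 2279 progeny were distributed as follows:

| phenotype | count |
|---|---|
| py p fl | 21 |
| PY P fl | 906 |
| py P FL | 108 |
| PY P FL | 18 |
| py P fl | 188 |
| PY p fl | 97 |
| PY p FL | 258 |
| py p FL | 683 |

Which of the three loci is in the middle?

The two most frequent reciprocal classes, py p FL and PY P fl, are the parental types, so the F1 was py p FL / PY P fl.
The two rarest classes, py p fl and PY P FL, are the double crossovers. Comparing them with the parentals, only the fl allele has switched, so fl is the middle locus and the order is p – fl – py.

fl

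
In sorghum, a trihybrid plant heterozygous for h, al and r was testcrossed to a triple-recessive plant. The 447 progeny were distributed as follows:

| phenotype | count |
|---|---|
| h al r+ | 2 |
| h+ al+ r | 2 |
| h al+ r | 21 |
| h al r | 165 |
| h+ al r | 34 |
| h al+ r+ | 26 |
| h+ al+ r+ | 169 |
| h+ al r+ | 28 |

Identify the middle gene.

The two most frequent reciprocal classes, h al r and h+ al+ r+, are the parental types, so the F1 was h al r / h+ al+ r+.
The two rarest classes, h al r+ and h+ al+ r, are the double crossovers. Comparing them with the parentals, only the r allele has switched, so r is the middle locus and the order is al – r – h.

r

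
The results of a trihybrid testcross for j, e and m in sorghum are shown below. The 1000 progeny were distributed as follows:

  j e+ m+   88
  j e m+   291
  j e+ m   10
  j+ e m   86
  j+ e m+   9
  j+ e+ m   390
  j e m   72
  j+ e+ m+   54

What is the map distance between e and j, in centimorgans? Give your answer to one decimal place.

The two most frequent reciprocal classes, j e m+ and j+ e+ m, are the parental types, so the F1 was j e m+ / j+ e+ m.
The two rarest classes, j+ e m+ and j e+ m, are the double crossovers. Comparing them with the parentals, only the j allele has switched, so j is the middle locus and the order is m – j – e.
Crossovers in the j–e interval produce the single-crossover classes j e+ m+ and j+ e m (88 + 86 = 174) plus the double crossovers (19).
RF(j–e) = (174 + 19) / 1000 = 193/1000 = 0.1930 → 19.3 centimorgans.

19.3 centimorgans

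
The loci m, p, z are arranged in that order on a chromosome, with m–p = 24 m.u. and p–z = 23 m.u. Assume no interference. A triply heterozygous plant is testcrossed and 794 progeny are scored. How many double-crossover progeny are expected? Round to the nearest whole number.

44

Map distances give recombination frequencies of 0.240 and 0.230 for the two intervals.
With no interference, expected double-crossover frequency = 0.240 × 0.230 = 0.05520.
Expected number = 0.05520 × 794 = 43.83 ≈ 44.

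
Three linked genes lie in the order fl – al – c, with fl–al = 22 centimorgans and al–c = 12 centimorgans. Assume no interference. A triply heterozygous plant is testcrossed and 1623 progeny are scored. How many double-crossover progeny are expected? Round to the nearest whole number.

43

Map distances give recombination frequencies of 0.220 and 0.120 for the two intervals.
With no interference, expected double-crossover frequency = 0.220 × 0.120 = 0.02640.
Expected number = 0.02640 × 1623 = 42.85 ≈ 43.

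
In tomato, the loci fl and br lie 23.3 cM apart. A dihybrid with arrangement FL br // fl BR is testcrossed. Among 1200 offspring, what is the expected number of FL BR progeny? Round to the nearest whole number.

A map distance of 23.3 cM corresponds to a recombination frequency of 0.233.
The F1 is FL br / fl BR, so FL BR is a recombinant gamete class with expected frequency r/2 = 0.233/2 = 0.1165.
Expected number = 0.1165 × 1200 = 139.80 ≈ 140.

140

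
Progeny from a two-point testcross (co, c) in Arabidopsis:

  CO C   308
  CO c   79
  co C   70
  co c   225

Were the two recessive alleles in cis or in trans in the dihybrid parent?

cis

The two most frequent classes are CO C (308) and co c (225); these are the parental (non-recombinant) types.
So the F1 carried CO C on one chromosome and co c on the other — the recessive alleles are on the same chromosome (cis / coupling).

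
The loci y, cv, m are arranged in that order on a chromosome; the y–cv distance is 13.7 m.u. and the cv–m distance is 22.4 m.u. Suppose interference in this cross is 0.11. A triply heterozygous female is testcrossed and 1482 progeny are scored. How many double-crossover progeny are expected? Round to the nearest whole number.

40

Map distances give recombination frequencies of 0.137 and 0.224 for the two intervals.
With interference 0.11 (so coincidence = 0.89), expected double-crossover frequency = 0.137 × 0.224 × 0.89 = 0.02731.
Expected number = 0.02731 × 1482 = 40.48 ≈ 40.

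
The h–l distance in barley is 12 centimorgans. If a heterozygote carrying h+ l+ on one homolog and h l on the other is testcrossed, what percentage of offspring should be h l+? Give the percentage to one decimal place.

A map distance of 12 centimorgans corresponds to a recombination frequency of 0.120.
The F1 is h+ l+ / h l, so h l+ is a recombinant gamete class with expected frequency r/2 = 0.120/2 = 0.0600.
That is 0.0600 = 6.0% of the progeny.

6.0%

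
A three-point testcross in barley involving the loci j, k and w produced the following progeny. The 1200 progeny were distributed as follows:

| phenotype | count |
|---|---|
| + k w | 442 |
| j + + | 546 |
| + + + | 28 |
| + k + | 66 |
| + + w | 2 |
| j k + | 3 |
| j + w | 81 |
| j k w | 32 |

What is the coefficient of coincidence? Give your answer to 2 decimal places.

0.61

The two most frequent reciprocal classes, j + + and + k w, are the parental types, so the F1 was j + + / + k w.
The two rarest classes, j k + and + + w, are the double crossovers. Comparing them with the parentals, only the k allele has switched, so k is the middle locus and the order is j – k – w.
j–k: (60 + 5)/1200 = 0.0542; k–w: (147 + 5)/1200 = 0.1267.
Expected DCO frequency = 0.0542 × 0.1267 ≈ 0.00687; observed = 5/1200 ≈ 0.00417.
Coefficient of coincidence = 0.00417/0.00687 ≈ 0.61.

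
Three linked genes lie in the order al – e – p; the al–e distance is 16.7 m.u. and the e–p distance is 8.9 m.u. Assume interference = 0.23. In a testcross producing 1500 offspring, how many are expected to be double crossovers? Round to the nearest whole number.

Map distances give recombination frequencies of 0.167 and 0.089 for the two intervals.
With interference 0.23 (so coincidence = 0.77), expected double-crossover frequency = 0.167 × 0.089 × 0.77 = 0.01144.
Expected number = 0.01144 × 1500 = 17.17 ≈ 17.

17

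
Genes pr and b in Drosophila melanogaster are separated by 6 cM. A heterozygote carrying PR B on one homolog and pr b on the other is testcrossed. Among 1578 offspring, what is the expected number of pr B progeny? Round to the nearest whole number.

47

A map distance of 6 cM corresponds to a recombination frequency of 0.060.
The F1 is PR B / pr b, so pr B is a recombinant gamete class with expected frequency r/2 = 0.060/2 = 0.0300.
Expected number = 0.0300 × 1578 = 47.34 ≈ 47.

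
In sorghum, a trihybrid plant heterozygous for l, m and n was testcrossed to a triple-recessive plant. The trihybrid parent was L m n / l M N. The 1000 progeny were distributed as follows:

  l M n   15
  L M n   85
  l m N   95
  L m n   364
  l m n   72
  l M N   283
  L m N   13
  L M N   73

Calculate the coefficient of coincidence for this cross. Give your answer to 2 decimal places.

The two rarest classes, L m N and l M n, are the double crossovers. Comparing them with the parentals, only the n allele has switched, so n is the middle locus and the order is l – n – m.
l–n: (145 + 28)/1000 = 0.1730; n–m: (180 + 28)/1000 = 0.2080.
Expected DCO frequency = 0.1730 × 0.2080 ≈ 0.03598; observed = 28/1000 ≈ 0.02800.
Coefficient of coincidence = 0.02800/0.03598 ≈ 0.78.

0.78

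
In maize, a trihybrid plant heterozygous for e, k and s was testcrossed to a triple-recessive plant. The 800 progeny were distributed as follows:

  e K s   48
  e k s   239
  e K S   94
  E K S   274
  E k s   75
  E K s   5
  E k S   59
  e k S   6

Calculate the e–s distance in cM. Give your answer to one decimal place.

The two most frequent reciprocal classes, E K S and e k s, are the parental types, so the F1 was E K S / e k s.
The two rarest classes, E K s and e k S, are the double crossovers. Comparing them with the parentals, only the s allele has switched, so s is the middle locus and the order is k – s – e.
Crossovers in the s–e interval produce the single-crossover classes e K S and E k s (94 + 75 = 169) plus the double crossovers (11).
RF(s–e) = (169 + 11) / 800 = 180/800 = 0.2250 → 22.5 cM.

22.5 cM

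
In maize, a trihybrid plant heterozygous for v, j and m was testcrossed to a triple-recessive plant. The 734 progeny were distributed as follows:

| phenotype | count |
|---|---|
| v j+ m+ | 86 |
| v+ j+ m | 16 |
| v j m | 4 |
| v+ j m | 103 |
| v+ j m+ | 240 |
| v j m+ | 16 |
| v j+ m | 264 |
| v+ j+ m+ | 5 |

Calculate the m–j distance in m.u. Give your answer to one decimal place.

27.0 m.u.

The two most frequent reciprocal classes, v+ j m+ and v j+ m, are the parental types, so the F1 was v+ j m+ / v j+ m.
The two rarest classes, v+ j+ m+ and v j m, are the double crossovers. Comparing them with the parentals, only the j allele has switched, so j is the middle locus and the order is v – j – m.
Crossovers in the j–m interval produce the single-crossover classes v+ j m and v j+ m+ (103 + 86 = 189) plus the double crossovers (9).
RF(j–m) = (189 + 9) / 734 = 198/734 = 0.2698 → 27.0 m.u.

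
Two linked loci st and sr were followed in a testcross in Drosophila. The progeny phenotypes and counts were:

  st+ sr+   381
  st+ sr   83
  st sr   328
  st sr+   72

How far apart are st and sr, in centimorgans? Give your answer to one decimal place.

17.9 centimorgans

The two most frequent classes, st+ sr+ (381) and st sr (328), are the parental types, so the F1 was st+ sr+ / st sr.
The recombinant classes are st+ sr and st sr+: 83 + 72 = 155.
Recombination frequency = 155/864 = 0.1794 ≈ 17.9%, i.e. 17.9 centimorgans.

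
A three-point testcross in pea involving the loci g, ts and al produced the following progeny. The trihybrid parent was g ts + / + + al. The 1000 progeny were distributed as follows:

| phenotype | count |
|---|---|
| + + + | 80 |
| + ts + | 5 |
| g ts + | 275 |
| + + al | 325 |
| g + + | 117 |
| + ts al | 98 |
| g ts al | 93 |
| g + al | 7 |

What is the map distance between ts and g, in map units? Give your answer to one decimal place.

The two rarest classes, + ts + and g + al, are the double crossovers. Comparing them with the parentals, only the g allele has switched, so g is the middle locus and the order is al – g – ts.
Crossovers in the g–ts interval produce the single-crossover classes g + + and + ts al (117 + 98 = 215) plus the double crossovers (12).
RF(g–ts) = (215 + 12) / 1000 = 227/1000 = 0.2270 → 22.7 map units.

22.7 map units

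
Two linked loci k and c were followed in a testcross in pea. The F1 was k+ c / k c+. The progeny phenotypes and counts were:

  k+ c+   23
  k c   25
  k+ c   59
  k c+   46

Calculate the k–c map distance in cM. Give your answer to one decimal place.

31.4 cM

The recombinant classes are k+ c+ and k c: 23 + 25 = 48.
Recombination frequency = 48/153 = 0.3137 ≈ 31.4%, i.e. 31.4 cM.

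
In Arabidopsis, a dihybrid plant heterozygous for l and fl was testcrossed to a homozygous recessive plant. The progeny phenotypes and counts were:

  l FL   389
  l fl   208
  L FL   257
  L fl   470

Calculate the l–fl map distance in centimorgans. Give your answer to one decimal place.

35.1 centimorgans

The two most frequent classes, L fl (470) and l FL (389), are the parental types, so the F1 was L fl / l FL.
The recombinant classes are L FL and l fl: 257 + 208 = 465.
Recombination frequency = 465/1324 = 0.3512 ≈ 35.1%, i.e. 35.1 centimorgans.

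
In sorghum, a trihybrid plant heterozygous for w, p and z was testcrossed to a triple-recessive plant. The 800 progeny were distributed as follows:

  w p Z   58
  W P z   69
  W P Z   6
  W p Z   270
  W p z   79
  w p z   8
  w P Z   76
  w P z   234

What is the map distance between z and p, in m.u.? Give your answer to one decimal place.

21.1 m.u.

The two most frequent reciprocal classes, W p Z and w P z, are the parental types, so the F1 was W p Z / w P z.
The two rarest classes, W P Z and w p z, are the double crossovers. Comparing them with the parentals, only the p allele has switched, so p is the middle locus and the order is z – p – w.
Crossovers in the z–p interval produce the single-crossover classes W p z and w P Z (79 + 76 = 155) plus the double crossovers (14).
RF(z–p) = (155 + 14) / 800 = 169/800 = 0.2112 → 21.1 m.u.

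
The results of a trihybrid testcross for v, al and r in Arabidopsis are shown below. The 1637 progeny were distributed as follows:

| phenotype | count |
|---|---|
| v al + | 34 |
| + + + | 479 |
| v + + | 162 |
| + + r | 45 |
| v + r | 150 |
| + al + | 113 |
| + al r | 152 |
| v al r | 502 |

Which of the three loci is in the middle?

r

The two most frequent reciprocal classes, v al r and + + +, are the parental types, so the F1 was v al r / + + +.
The two rarest classes, v al + and + + r, are the double crossovers. Comparing them with the parentals, only the r allele has switched, so r is the middle locus and the order is al – r – v.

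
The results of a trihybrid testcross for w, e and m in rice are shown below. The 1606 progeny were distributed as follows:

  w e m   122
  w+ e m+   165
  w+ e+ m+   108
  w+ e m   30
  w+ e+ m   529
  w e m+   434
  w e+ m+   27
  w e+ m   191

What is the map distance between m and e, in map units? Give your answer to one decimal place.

17.9 map units

The two most frequent reciprocal classes, w+ e+ m and w e m+, are the parental types, so the F1 was w+ e+ m / w e m+.
The two rarest classes, w+ e m and w e+ m+, are the double crossovers. Comparing them with the parentals, only the e allele has switched, so e is the middle locus and the order is w – e – m.
Crossovers in the e–m interval produce the single-crossover classes w+ e+ m+ and w e m (108 + 122 = 230) plus the double crossovers (57).
RF(e–m) = (230 + 57) / 1606 = 287/1606 = 0.1787 → 17.9 map units.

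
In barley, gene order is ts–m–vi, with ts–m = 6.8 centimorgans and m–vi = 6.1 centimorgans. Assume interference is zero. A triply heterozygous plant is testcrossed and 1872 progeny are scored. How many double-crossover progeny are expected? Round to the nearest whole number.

Map distances give recombination frequencies of 0.068 and 0.061 for the two intervals.
With no interference, expected double-crossover frequency = 0.068 × 0.061 = 0.00415.
Expected number = 0.00415 × 1872 = 7.77 ≈ 8.

8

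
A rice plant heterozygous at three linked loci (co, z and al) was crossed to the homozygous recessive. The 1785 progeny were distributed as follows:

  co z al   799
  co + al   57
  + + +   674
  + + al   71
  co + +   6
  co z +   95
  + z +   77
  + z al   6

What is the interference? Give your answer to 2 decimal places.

The two most frequent reciprocal classes, + + + and co z al, are the parental types, so the F1 was + + + / co z al.
The two rarest classes, co + + and + z al, are the double crossovers. Comparing them with the parentals, only the co allele has switched, so co is the middle locus and the order is al – co – z.
al–co: (166 + 12)/1785 = 0.0997; co–z: (134 + 12)/1785 = 0.0818.
Expected DCO frequency = 0.0997 × 0.0818 ≈ 0.00816; observed = 12/1785 ≈ 0.00672.
Coefficient of coincidence = 0.00672/0.00816 ≈ 0.82; interference = 1 − 0.82 = 0.18.

0.18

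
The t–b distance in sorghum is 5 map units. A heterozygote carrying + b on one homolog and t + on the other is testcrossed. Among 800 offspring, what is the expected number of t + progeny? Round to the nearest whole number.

380

A map distance of 5 map units corresponds to a recombination frequency of 0.050.
The F1 is + b / t +, so t + is a parental gamete class with expected frequency (1 − r)/2 = 0.950/2 = 0.4750.
Expected number = 0.4750 × 800 = 380.00 ≈ 380.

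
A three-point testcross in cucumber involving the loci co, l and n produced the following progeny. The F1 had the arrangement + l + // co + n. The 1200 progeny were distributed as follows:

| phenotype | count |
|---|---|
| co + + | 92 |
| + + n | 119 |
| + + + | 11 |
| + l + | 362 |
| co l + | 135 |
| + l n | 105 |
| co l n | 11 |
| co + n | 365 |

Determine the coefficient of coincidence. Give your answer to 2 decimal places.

The two rarest classes, + + + and co l n, are the double crossovers. Comparing them with the parentals, only the l allele has switched, so l is the middle locus and the order is co – l – n.
co–l: (254 + 22)/1200 = 0.2300; l–n: (197 + 22)/1200 = 0.1825.
Expected DCO frequency = 0.2300 × 0.1825 ≈ 0.04197; observed = 22/1200 ≈ 0.01833.
Coefficient of coincidence = 0.01833/0.04197 ≈ 0.44.

0.44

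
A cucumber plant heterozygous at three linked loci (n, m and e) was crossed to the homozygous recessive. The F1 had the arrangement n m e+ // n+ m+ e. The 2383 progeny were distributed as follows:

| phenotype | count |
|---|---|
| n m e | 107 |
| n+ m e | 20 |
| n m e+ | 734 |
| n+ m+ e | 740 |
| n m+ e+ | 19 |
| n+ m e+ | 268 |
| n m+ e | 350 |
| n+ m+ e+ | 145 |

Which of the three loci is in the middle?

m

The two rarest classes, n m+ e+ and n+ m e, are the double crossovers. Comparing them with the parentals, only the m allele has switched, so m is the middle locus and the order is e – m – n.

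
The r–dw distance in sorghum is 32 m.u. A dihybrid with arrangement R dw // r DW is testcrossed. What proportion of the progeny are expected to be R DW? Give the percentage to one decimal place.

16.0%

A map distance of 32 m.u. corresponds to a recombination frequency of 0.320.
The F1 is R dw / r DW, so R DW is a recombinant gamete class with expected frequency r/2 = 0.320/2 = 0.1600.
That is 0.1600 = 16.0% of the progeny.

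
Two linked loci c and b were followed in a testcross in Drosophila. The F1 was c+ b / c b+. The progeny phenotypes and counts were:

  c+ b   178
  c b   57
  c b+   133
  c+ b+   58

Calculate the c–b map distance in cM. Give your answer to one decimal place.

27.0 cM

The recombinant classes are c+ b+ and c b: 58 + 57 = 115.
Recombination frequency = 115/426 = 0.2700 ≈ 27.0%, i.e. 27.0 cM.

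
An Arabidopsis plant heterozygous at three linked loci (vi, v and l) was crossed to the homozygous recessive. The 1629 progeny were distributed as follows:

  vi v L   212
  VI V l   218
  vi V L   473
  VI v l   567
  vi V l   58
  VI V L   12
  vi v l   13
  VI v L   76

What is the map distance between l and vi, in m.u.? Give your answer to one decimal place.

9.8 m.u.

The two most frequent reciprocal classes, vi V L and VI v l, are the parental types, so the F1 was vi V L / VI v l.
The two rarest classes, VI V L and vi v l, are the double crossovers. Comparing them with the parentals, only the vi allele has switched, so vi is the middle locus and the order is v – vi – l.
Crossovers in the vi–l interval produce the single-crossover classes vi V l and VI v L (58 + 76 = 134) plus the double crossovers (25).
RF(vi–l) = (134 + 25) / 1629 = 159/1629 = 0.0976 → 9.8 m.u.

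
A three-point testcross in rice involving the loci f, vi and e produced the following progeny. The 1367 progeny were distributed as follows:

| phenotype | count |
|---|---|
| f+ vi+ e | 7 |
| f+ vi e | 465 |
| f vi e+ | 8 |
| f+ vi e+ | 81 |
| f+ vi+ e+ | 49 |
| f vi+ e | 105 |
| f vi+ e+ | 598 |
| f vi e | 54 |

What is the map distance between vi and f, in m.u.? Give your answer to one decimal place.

The two most frequent reciprocal classes, f vi+ e+ and f+ vi e, are the parental types, so the F1 was f vi+ e+ / f+ vi e.
The two rarest classes, f vi e+ and f+ vi+ e, are the double crossovers. Comparing them with the parentals, only the vi allele has switched, so vi is the middle locus and the order is f – vi – e.
Crossovers in the f–vi interval produce the single-crossover classes f+ vi+ e+ and f vi e (49 + 54 = 103) plus the double crossovers (15).
RF(f–vi) = (103 + 15) / 1367 = 118/1367 = 0.0863 → 8.6 m.u.

8.6 m.u.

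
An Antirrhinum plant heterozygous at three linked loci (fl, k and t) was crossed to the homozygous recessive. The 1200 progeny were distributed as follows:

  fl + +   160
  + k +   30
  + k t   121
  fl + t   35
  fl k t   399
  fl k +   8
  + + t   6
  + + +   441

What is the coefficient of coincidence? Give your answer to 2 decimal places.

0.72

The two most frequent reciprocal classes, fl k t and + + +, are the parental types, so the F1 was fl k t / + + +.
The two rarest classes, fl k + and + + t, are the double crossovers. Comparing them with the parentals, only the t allele has switched, so t is the middle locus and the order is k – t – fl.
k–t: (65 + 14)/1200 = 0.0658; t–fl: (281 + 14)/1200 = 0.2458.
Expected DCO frequency = 0.0658 × 0.2458 ≈ 0.01617; observed = 14/1200 ≈ 0.01167.
Coefficient of coincidence = 0.01167/0.01617 ≈ 0.72.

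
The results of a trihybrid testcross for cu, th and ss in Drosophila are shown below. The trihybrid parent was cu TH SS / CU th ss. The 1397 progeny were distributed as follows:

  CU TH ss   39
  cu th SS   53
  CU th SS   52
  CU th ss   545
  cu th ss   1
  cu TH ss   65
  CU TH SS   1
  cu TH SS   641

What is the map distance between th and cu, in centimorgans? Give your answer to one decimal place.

6.7 centimorgans

The two rarest classes, CU TH SS and cu th ss, are the double crossovers. Comparing them with the parentals, only the cu allele has switched, so cu is the middle locus and the order is th – cu – ss.
Crossovers in the th–cu interval produce the single-crossover classes cu th SS and CU TH ss (53 + 39 = 92) plus the double crossovers (2).
RF(th–cu) = (92 + 2) / 1397 = 94/1397 = 0.0673 → 6.7 centimorgans.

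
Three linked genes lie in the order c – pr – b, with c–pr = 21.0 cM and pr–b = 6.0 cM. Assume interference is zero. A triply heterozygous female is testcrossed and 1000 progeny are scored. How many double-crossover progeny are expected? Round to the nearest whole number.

Map distances give recombination frequencies of 0.210 and 0.060 for the two intervals.
With no interference, expected double-crossover frequency = 0.210 × 0.060 = 0.01260.
Expected number = 0.01260 × 1000 = 12.60 ≈ 13.

13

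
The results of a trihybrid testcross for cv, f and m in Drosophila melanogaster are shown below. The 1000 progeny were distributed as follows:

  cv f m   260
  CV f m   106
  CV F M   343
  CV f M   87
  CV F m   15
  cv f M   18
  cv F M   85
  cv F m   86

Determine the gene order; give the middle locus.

The two most frequent reciprocal classes, CV F M and cv f m, are the parental types, so the F1 was CV F M / cv f m.
The two rarest classes, CV F m and cv f M, are the double crossovers. Comparing them with the parentals, only the m allele has switched, so m is the middle locus and the order is f – m – cv.

m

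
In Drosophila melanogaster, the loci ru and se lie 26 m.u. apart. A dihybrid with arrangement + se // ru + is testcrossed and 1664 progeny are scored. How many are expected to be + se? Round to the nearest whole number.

A map distance of 26 m.u. corresponds to a recombination frequency of 0.260.
The F1 is + se / ru +, so + se is a parental gamete class with expected frequency (1 − r)/2 = 0.740/2 = 0.3700.
Expected number = 0.3700 × 1664 = 615.68 ≈ 616.

616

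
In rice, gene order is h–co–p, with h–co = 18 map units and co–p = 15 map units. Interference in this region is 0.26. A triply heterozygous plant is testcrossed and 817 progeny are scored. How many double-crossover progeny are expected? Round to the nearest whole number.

Map distances give recombination frequencies of 0.180 and 0.150 for the two intervals.
With interference 0.26 (so coincidence = 0.74), expected double-crossover frequency = 0.180 × 0.150 × 0.74 = 0.01998.
Expected number = 0.01998 × 817 = 16.32 ≈ 16.

16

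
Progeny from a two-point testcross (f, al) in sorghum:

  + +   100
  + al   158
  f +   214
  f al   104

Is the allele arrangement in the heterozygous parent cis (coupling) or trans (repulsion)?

The two most frequent classes are + al (158) and f + (214); these are the parental (non-recombinant) types.
So the F1 carried + al on one chromosome and f + on the other — the recessive alleles are on opposite chromosomes (trans / repulsion).

trans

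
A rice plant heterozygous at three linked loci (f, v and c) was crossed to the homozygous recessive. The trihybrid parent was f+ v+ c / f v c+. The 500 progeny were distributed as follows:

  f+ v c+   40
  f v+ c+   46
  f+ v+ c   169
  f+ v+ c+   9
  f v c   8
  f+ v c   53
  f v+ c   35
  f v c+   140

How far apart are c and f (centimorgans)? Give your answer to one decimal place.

The two rarest classes, f+ v+ c+ and f v c, are the double crossovers. Comparing them with the parentals, only the c allele has switched, so c is the middle locus and the order is f – c – v.
Crossovers in the f–c interval produce the single-crossover classes f v+ c and f+ v c+ (35 + 40 = 75) plus the double crossovers (17).
RF(f–c) = (75 + 17) / 500 = 92/500 = 0.1840 → 18.4 centimorgans.

18.4 centimorgans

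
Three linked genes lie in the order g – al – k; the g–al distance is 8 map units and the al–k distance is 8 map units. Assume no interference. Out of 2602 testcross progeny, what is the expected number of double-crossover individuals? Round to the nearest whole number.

Map distances give recombination frequencies of 0.080 and 0.080 for the two intervals.
With no interference, expected double-crossover frequency = 0.080 × 0.080 = 0.00640.
Expected number = 0.00640 × 2602 = 16.65 ≈ 17.

17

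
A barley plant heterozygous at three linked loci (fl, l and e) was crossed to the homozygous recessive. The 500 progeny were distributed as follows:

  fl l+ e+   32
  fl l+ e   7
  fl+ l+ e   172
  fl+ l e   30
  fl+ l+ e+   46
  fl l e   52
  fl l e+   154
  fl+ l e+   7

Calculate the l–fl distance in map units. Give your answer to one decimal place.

15.2 map units

The two most frequent reciprocal classes, fl+ l+ e and fl l e+, are the parental types, so the F1 was fl+ l+ e / fl l e+.
The two rarest classes, fl l+ e and fl+ l e+, are the double crossovers. Comparing them with the parentals, only the fl allele has switched, so fl is the middle locus and the order is l – fl – e.
Crossovers in the l–fl interval produce the single-crossover classes fl+ l e and fl l+ e+ (30 + 32 = 62) plus the double crossovers (14).
RF(l–fl) = (62 + 14) / 500 = 76/500 = 0.1520 → 15.2 map units.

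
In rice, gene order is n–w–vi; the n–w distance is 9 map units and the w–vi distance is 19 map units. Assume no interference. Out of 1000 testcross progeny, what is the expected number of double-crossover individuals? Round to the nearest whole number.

Map distances give recombination frequencies of 0.090 and 0.190 for the two intervals.
With no interference, expected double-crossover frequency = 0.090 × 0.190 = 0.01710.
Expected number = 0.01710 × 1000 = 17.10 ≈ 17.

17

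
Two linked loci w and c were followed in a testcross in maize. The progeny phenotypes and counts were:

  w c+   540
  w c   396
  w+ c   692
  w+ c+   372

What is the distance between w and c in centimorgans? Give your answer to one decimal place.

38.4 centimorgans

The two most frequent classes, w+ c (692) and w c+ (540), are the parental types, so the F1 was w+ c / w c+.
The recombinant classes are w+ c+ and w c: 372 + 396 = 768.
Recombination frequency = 768/2000 = 0.3840 ≈ 38.4%, i.e. 38.4 centimorgans.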